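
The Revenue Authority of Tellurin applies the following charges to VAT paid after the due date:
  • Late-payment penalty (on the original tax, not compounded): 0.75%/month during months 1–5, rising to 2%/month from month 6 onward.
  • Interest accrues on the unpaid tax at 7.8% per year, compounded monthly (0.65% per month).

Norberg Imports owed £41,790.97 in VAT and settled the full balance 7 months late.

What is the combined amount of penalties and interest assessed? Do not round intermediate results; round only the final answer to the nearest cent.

£5,177.77

Penalty, months 1–5: 5 × 0.75% × £41,790.97 = £1,567.16…
Penalty, months 6–7: 2 × 2% × £41,790.97 = £1,671.64…
Interest: £41,790.97 × ((1 + 0.0065)^7 − 1) = £41,790.97 × 0.0463969… = £1,938.9725…
Penalties + interest = £3,238.8002… + £1,938.9725… = £5,177.77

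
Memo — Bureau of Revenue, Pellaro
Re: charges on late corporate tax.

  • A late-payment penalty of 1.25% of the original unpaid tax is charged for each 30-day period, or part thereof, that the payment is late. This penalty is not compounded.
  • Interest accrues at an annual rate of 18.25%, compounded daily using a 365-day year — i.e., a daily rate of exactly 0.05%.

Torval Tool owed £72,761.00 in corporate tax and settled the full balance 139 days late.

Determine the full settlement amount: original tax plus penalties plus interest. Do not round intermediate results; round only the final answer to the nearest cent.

£82,543.97

Penalty periods: ⌈139/30⌉ = 5; penalty = 5 × 1.25% × £72,761.00 = £4,547.56…
Interest: £72,761.00 × ((1 + 0.0005)^139 − 1) = £72,761.00 × 0.07195344… = £5,235.4044…
Total = £72,761.00 + £4,547.5625 + £5,235.4044… = £82,543.97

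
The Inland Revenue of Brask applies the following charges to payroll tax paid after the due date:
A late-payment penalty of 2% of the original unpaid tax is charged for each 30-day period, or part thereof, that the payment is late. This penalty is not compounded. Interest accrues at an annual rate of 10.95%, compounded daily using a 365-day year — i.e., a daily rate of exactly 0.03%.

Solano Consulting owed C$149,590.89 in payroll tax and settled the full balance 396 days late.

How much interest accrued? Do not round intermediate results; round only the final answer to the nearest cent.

Interest: C$149,590.89 × ((1 + 0.0003)^396 − 1) = C$149,590.89 × 0.12612460… = C$18,867.0916…

C$18,867.09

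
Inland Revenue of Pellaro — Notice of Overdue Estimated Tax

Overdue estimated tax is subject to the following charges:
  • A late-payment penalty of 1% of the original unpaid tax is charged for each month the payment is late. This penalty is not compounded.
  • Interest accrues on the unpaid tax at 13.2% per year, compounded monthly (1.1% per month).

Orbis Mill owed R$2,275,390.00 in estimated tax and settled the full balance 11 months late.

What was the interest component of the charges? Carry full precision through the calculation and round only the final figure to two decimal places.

R$290,975.79

Interest: R$2,275,390.00 × ((1 + 0.011)^11 − 1) = R$2,275,390.00 × 0.1278795… = R$290,975.7850…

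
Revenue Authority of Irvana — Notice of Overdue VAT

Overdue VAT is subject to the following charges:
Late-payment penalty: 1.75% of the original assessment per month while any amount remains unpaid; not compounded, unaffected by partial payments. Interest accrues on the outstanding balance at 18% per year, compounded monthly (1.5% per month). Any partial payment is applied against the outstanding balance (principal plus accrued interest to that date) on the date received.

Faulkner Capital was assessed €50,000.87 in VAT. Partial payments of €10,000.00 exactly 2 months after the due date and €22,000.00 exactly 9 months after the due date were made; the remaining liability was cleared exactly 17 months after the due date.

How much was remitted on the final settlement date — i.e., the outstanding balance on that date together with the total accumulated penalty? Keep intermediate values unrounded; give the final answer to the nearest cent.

€41,992.24

Balance at month 2: €50,000.8700 × (1 + 0.015)^2 = €51,512.1463…
After €10,000.00 payment: €51,512.1463… − €10,000.00 = €41,512.1463…
Balance at month 9: €41,512.1463… × (1 + 0.015)^7 = €46,072.0444…
After €22,000.00 payment: €46,072.0444… − €22,000.00 = €24,072.0444…
Balance at month 17: €24,072.0444… × (1 + 0.015)^8 = €27,116.9795…
Penalty: 17 × 1.75% × €50,000.87 = €14,875.26…
Final settlement = outstanding balance + penalty = €27,116.9795… + €14,875.26… = €41,992.24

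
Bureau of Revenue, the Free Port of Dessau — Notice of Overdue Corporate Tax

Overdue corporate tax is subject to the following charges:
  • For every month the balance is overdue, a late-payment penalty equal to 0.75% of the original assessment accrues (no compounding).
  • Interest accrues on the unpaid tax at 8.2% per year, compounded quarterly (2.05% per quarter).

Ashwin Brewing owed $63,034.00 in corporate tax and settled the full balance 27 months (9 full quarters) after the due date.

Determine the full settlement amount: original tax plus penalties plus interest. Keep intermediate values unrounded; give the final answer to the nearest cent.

Late-payment penalty: 27 × 0.75% × $63,034.00 = $12,764.39…
Interest: $63,034.00 × ((1 + 0.0205)^9 − 1) = $63,034.00 × 0.2003754… = $12,630.4621…
Total = $63,034.00 + $12,764.3850 + $12,630.4621… = $88,428.85

$88,428.85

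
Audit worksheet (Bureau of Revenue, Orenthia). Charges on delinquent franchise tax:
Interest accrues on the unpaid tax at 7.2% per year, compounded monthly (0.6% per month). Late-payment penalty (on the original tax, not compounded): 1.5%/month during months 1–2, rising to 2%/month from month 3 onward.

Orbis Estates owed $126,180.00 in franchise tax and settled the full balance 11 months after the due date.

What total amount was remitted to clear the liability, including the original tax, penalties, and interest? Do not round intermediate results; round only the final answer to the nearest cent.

$161,260.07

Penalty, months 1–2: 2 × 1.5% × $126,180.00 = $3,785.40
Penalty, months 3–11: 9 × 2% × $126,180.00 = $22,712.40
Interest: $126,180.00 × ((1 + 0.006)^11 − 1) = $126,180.00 × 0.0680161… = $8,582.2679…
Total = $126,180.00 + $26,497.8000 + $8,582.2679… = $161,260.07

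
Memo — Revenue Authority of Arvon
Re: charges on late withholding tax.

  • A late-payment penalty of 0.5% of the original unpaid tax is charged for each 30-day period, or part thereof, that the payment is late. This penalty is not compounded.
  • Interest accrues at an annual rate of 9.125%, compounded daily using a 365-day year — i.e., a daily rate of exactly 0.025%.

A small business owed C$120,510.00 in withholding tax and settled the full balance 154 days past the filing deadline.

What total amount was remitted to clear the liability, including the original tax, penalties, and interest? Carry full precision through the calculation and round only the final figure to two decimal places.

C$128,854.80

Penalty periods: ⌈154/30⌉ = 6; penalty = 6 × 0.5% × C$120,510.00 = C$3,615.30
Interest: C$120,510.00 × ((1 + 0.00025)^154 − 1) = C$120,510.00 × 0.03924573… = C$4,729.5027…
Total = C$120,510.00 + C$3,615.3000 + C$4,729.5027… = C$128,854.80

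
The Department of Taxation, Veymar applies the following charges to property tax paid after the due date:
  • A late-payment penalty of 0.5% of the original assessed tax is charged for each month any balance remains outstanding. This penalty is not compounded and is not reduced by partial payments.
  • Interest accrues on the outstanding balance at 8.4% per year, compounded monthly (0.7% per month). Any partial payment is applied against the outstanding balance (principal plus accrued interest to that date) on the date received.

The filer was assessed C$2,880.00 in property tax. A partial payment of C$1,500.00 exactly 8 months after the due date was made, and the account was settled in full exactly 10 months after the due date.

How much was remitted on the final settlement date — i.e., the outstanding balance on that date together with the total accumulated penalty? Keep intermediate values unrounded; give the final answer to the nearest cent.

C$1,711.00

Balance at month 8: C$2,880.0000 × (1 + 0.007)^8 = C$3,045.2872…
After C$1,500.00 payment: C$3,045.2872… − C$1,500.00 = C$1,545.2872…
Balance at month 10: C$1,545.2872… × (1 + 0.007)^2 = C$1,566.9969…
Penalty: 10 × 0.5% × C$2,880.00 = C$144.00
Final settlement = outstanding balance + penalty = C$1,566.9969… + C$144.00 = C$1,711.00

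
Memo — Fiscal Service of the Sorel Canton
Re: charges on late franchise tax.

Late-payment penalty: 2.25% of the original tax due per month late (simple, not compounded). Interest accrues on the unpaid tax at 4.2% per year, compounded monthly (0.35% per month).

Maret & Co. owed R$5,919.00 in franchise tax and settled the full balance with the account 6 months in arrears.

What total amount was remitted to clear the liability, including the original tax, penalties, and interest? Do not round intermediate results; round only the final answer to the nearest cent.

Late-payment penalty: 6 × 2.25% × R$5,919.00 = R$799.07…
Interest: R$5,919.00 × ((1 + 0.0035)^6 − 1) = R$5,919.00 × 0.0211846… = R$125.3917…
Total = R$5,919.00 + R$799.0650 + R$125.3917… = R$6,843.46

R$6,843.46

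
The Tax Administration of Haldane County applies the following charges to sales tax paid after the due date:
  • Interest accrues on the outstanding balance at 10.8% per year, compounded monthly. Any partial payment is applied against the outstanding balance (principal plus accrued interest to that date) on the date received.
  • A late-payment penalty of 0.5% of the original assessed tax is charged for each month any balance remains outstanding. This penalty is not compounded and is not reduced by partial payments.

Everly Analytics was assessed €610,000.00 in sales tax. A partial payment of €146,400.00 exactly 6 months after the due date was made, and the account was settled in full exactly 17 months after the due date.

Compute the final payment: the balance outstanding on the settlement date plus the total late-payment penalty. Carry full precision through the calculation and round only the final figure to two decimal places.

€600,648.16

Monthly rate = 10.8% ÷ 12 = 0.9%
Balance at month 6: €610,000.0000 × (1 + 0.009)^6 = €643,690.1040…
After €146,400.00 payment: €643,690.1040… − €146,400.00 = €497,290.1040…
Balance at month 17: €497,290.1040… × (1 + 0.009)^11 = €548,798.1587…
Penalty: 17 × 0.5% × €610,000.00 = €51,850.00
Final settlement = outstanding balance + penalty = €548,798.1587… + €51,850.00 = €600,648.16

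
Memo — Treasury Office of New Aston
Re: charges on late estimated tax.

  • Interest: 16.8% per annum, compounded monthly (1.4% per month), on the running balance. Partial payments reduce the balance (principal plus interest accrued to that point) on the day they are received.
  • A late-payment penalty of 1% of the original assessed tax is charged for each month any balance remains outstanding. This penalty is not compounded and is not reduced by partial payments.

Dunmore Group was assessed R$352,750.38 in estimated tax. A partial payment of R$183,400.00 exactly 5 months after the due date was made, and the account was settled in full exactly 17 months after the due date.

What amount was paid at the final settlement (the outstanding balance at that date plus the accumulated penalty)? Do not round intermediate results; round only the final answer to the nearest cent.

R$290,069.17

Balance at month 5: R$352,750.3800 × (1 + 0.014)^5 = R$378,144.0448…
After R$183,400.00 payment: R$378,144.0448… − R$183,400.00 = R$194,744.0448…
Balance at month 17: R$194,744.0448… × (1 + 0.014)^12 = R$230,101.6039…
Penalty: 17 × 1% × R$352,750.38 = R$59,967.56…
Final settlement = outstanding balance + penalty = R$230,101.6039… + R$59,967.56… = R$290,069.17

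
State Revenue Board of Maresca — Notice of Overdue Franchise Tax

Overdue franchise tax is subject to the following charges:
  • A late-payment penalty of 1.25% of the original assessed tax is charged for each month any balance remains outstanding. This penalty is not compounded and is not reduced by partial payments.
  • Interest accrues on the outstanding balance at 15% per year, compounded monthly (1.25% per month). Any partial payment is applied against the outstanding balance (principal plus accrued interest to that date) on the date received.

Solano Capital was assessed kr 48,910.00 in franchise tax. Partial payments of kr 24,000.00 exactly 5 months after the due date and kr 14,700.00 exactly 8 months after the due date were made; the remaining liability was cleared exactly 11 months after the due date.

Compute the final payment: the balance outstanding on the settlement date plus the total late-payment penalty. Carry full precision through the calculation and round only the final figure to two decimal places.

Balance at month 5: kr 48,910.0000 × (1 + 0.0125)^5 = kr 52,044.2581…
After kr 24,000.00 payment: kr 52,044.2581… − kr 24,000.00 = kr 28,044.2581…
Balance at month 8: kr 28,044.2581… × (1 + 0.0125)^3 = kr 29,109.1183…
After kr 14,700.00 payment: kr 29,109.1183… − kr 14,700.00 = kr 14,409.1183…
Balance at month 11: kr 14,409.1183… × (1 + 0.0125)^3 = kr 14,956.2427…
Penalty: 11 × 1.25% × kr 48,910.00 = kr 6,725.13…
Final settlement = outstanding balance + penalty = kr 14,956.2427… + kr 6,725.13… = kr 21,681.37

kr 21,681.37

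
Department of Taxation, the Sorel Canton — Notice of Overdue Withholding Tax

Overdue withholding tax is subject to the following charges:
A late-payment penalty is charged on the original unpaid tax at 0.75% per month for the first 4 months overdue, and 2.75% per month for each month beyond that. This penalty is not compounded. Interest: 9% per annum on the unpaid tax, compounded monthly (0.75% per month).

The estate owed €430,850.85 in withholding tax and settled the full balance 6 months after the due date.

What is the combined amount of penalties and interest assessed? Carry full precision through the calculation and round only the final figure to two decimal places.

Penalty, months 1–4: 4 × 0.75% × €430,850.85 = €12,925.53…
Penalty, months 5–6: 2 × 2.75% × €430,850.85 = €23,696.80…
Interest: €430,850.85 × ((1 + 0.0075)^6 − 1) = €430,850.85 × 0.0458522… = €19,755.4745…
Penalties + interest = €36,622.3223… + €19,755.4745… = €56,377.80

€56,377.80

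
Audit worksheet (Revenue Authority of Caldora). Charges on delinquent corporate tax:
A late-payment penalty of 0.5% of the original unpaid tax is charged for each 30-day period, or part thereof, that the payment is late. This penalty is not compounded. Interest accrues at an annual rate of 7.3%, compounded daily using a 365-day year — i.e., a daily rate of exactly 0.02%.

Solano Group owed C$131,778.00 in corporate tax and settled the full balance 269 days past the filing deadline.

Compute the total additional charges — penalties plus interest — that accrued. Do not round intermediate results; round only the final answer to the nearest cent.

C$13,213.10

Penalty periods: ⌈269/30⌉ = 9; penalty = 9 × 0.5% × C$131,778.00 = C$5,930.01
Interest: C$131,778.00 × ((1 + 0.0002)^269 − 1) = C$131,778.00 × 0.05526785… = C$7,283.0867…
Penalties + interest = C$5,930.0100 + C$7,283.0867… = C$13,213.10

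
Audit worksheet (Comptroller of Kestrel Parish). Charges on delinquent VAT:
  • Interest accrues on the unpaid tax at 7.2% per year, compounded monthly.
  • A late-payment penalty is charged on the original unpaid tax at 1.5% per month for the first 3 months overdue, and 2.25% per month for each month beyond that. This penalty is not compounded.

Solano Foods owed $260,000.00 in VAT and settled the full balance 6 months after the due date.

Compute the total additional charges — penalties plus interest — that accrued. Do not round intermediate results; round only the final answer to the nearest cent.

$38,751.53

Penalty, months 1–3: 3 × 1.5% × $260,000.00 = $11,700.00
Penalty, months 4–6: 3 × 2.25% × $260,000.00 = $17,550.00
Interest (7.2%/yr ÷ 12 = 0.6%/month): $260,000.00 × ((1 + 0.006)^6 − 1) = $9,501.5283…
Penalties + interest = $29,250.0000 + $9,501.5283… = $38,751.53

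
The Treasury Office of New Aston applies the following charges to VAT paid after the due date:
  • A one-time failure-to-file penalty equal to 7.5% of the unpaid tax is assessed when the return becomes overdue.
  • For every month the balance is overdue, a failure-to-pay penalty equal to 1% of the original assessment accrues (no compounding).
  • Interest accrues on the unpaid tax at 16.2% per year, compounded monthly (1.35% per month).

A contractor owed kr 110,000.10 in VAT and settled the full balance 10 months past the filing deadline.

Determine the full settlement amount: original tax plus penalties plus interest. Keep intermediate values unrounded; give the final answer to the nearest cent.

kr 145,035.53

Failure-to-file penalty: 7.5% × kr 110,000.10 = kr 8,250.01…
Failure-to-pay penalty = 1% × kr 110,000.10 × 10 mo = kr 11,000.01
Interest: kr 110,000.10 × ((1 + 0.0135)^10 − 1) = kr 110,000.10 × 0.1435036… = kr 15,785.4086…
Total = kr 110,000.10 + kr 19,250.0175 + kr 15,785.4086… = kr 145,035.53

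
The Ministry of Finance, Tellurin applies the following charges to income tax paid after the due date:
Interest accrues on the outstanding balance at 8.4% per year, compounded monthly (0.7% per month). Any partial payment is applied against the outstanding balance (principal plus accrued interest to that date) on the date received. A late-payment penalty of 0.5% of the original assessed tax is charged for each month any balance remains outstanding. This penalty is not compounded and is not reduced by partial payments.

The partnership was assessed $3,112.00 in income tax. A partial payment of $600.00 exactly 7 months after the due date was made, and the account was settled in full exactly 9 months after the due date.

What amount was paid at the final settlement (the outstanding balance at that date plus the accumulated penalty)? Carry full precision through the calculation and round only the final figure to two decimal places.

$2,845.25

Balance at month 7: $3,112.0000 × (1 + 0.007)^7 = $3,267.7279…
After $600.00 payment: $3,267.7279… − $600.00 = $2,667.7279…
Balance at month 9: $2,667.7279… × (1 + 0.007)^2 = $2,705.2068…
Penalty: 9 × 0.5% × $3,112.00 = $140.04
Final settlement = outstanding balance + penalty = $2,705.2068… + $140.04 = $2,845.25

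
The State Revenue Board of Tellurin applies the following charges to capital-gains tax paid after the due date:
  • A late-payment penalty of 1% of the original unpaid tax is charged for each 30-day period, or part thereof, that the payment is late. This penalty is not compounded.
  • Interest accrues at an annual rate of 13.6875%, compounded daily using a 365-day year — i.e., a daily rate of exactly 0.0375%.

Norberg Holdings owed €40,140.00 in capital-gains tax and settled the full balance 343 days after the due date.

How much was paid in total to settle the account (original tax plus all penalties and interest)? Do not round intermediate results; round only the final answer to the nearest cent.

€50,465.46

Penalty periods: ⌈343/30⌉ = 12; penalty = 12 × 1% × €40,140.00 = €4,816.80
Interest: €40,140.00 × ((1 + 0.000375)^343 − 1) = €40,140.00 × 0.13723615… = €5,508.6591…
Total = €40,140.00 + €4,816.8000 + €5,508.6591… = €50,465.46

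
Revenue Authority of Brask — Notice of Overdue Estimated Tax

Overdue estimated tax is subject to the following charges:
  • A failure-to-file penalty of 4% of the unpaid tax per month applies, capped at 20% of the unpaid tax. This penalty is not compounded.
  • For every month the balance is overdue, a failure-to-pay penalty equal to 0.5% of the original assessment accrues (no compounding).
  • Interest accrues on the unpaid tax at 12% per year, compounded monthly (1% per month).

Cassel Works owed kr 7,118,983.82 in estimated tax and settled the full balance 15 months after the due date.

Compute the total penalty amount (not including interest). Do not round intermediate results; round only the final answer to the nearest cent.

kr 1,957,720.55

Failure-to-file: 15 × 4% × kr 7,118,983.82 = kr 4,271,390.29…, capped at 20% × kr 7,118,983.82 = kr 1,423,796.76…
Failure-to-pay penalty: 15 × 0.5% × kr 7,118,983.82 = kr 533,923.79…
Total penalty = kr 1,423,796.76… + kr 533,923.79… = kr 1,957,720.55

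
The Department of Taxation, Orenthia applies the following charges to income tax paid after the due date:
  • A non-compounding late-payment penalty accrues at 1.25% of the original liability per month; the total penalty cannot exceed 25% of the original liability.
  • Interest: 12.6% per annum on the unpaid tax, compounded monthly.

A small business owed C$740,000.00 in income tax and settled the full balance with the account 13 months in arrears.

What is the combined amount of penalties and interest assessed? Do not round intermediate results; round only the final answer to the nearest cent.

C$227,875.18

Penalty: 13 × 1.25% × C$740,000.00 = C$120,250.00 (below the 25% cap of C$185,000.00)
Interest (12.6%/yr ÷ 12 = 1.05%/month): C$740,000.00 × ((1 + 0.0105)^13 − 1) = C$107,625.1843…
Penalties + interest = C$120,250.0000 + C$107,625.1843… = C$227,875.18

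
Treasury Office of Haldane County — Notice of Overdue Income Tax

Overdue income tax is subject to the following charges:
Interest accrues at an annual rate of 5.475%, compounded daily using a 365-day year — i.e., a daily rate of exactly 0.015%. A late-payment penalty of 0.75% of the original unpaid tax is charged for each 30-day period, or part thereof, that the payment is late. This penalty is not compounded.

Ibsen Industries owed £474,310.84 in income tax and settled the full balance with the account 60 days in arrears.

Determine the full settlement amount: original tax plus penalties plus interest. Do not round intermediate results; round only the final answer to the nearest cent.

Penalty periods: ⌈60/30⌉ = 2; penalty = 2 × 0.75% × £474,310.84 = £7,114.66…
Interest: £474,310.84 × ((1 + 0.00015)^60 − 1) = £474,310.84 × 0.00903994… = £4,287.7419…
Total = £474,310.84 + £7,114.6626 + £4,287.7419… = £485,713.24

£485,713.24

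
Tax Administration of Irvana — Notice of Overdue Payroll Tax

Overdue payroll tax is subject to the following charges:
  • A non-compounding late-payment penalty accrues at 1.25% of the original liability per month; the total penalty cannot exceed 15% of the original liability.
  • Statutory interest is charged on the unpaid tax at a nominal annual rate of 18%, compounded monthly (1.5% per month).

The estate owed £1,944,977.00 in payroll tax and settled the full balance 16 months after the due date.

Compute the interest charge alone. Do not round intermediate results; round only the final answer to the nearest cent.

£523,170.70

Interest: £1,944,977.00 × ((1 + 0.015)^16 − 1) = £1,944,977.00 × 0.2689855… = £523,170.7035…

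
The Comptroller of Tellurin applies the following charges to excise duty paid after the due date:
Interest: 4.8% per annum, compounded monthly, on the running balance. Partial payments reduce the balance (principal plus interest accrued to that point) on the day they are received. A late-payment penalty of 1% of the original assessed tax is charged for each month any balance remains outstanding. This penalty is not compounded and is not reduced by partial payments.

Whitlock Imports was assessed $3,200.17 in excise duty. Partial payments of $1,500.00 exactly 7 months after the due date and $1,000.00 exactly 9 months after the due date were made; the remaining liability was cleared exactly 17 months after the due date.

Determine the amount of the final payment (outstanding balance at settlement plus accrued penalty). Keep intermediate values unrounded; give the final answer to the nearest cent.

$1,375.37

Monthly rate = 4.8% ÷ 12 = 0.4%
Balance at month 7: $3,200.1700 × (1 + 0.004)^7 = $3,290.8572…
After $1,500.00 payment: $3,290.8572… − $1,500.00 = $1,790.8572…
Balance at month 9: $1,790.8572… × (1 + 0.004)^2 = $1,805.2127…
After $1,000.00 payment: $1,805.2127… − $1,000.00 = $805.2127…
Balance at month 17: $805.2127… × (1 + 0.004)^8 = $831.3432…
Penalty: 17 × 1% × $3,200.17 = $544.03…
Final settlement = outstanding balance + penalty = $831.3432… + $544.03… = $1,375.37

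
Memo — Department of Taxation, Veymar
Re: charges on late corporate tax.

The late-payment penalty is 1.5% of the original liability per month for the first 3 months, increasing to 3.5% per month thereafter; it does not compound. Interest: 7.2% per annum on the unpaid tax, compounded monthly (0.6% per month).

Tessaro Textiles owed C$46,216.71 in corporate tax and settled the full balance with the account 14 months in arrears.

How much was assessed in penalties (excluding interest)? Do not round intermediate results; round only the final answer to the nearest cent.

C$19,873.19

Penalty, months 1–3: 3 × 1.5% × C$46,216.71 = C$2,079.75…
Penalty, months 4–14: 11 × 3.5% × C$46,216.71 = C$17,793.43…
Total penalty = C$2,079.75… + C$17,793.43… = C$19,873.19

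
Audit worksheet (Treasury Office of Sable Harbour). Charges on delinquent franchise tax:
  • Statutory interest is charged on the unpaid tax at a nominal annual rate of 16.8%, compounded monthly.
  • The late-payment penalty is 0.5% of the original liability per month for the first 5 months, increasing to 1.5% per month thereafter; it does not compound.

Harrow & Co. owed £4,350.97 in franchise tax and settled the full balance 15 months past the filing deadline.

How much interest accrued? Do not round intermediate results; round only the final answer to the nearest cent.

Interest (16.8%/yr ÷ 12 = 1.4%/month): £4,350.97 × ((1 + 0.014)^15 − 1) = £1,008.9143…

£1,008.91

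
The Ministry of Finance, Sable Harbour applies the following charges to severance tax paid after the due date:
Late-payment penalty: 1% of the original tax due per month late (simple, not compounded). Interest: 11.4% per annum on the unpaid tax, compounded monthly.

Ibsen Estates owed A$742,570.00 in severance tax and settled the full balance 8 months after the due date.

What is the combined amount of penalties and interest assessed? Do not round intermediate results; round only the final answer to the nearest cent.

Late-payment penalty = 1% × A$742,570.00 × 8 mo = A$59,405.60
Interest (11.4%/yr ÷ 12 = 0.95%/month): A$742,570.00 × ((1 + 0.0095)^8 − 1) = A$58,347.8740…
Penalties + interest = A$59,405.6000 + A$58,347.8740… = A$117,753.47

A$117,753.47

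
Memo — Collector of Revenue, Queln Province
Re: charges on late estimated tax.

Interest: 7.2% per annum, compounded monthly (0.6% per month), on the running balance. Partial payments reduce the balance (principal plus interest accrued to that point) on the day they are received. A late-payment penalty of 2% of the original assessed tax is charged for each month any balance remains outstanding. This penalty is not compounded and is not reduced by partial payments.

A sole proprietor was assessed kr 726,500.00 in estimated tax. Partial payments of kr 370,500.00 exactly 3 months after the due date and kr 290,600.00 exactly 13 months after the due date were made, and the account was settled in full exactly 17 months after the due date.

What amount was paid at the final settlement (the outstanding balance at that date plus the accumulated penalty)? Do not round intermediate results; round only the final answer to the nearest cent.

kr 350,776.13

Balance at month 3: kr 726,500.0000 × (1 + 0.006)^3 = kr 739,655.6189…
After kr 370,500.00 payment: kr 739,655.6189… − kr 370,500.00 = kr 369,155.6189…
Balance at month 13: kr 369,155.6189… × (1 + 0.006)^10 = kr 391,912.6579…
After kr 290,600.00 payment: kr 391,912.6579… − kr 290,600.00 = kr 101,312.6579…
Balance at month 17: kr 101,312.6579… × (1 + 0.006)^4 = kr 103,766.1329…
Penalty: 17 × 2% × kr 726,500.00 = kr 247,010.00
Final settlement = outstanding balance + penalty = kr 103,766.1329… + kr 247,010.00 = kr 350,776.13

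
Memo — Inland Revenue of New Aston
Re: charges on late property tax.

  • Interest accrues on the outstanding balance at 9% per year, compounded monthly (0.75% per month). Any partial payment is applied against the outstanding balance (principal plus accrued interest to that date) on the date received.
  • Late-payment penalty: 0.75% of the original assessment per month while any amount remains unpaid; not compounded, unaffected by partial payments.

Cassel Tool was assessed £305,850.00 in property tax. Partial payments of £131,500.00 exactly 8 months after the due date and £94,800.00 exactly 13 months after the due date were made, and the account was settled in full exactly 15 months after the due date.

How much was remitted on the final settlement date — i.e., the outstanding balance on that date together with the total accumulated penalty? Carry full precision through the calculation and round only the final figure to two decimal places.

£141,744.36

Balance at month 8: £305,850.0000 × (1 + 0.0075)^8 = £324,690.0076…
After £131,500.00 payment: £324,690.0076… − £131,500.00 = £193,190.0076…
Balance at month 13: £193,190.0076… × (1 + 0.0075)^5 = £200,544.1204…
After £94,800.00 payment: £200,544.1204… − £94,800.00 = £105,744.1204…
Balance at month 15: £105,744.1204… × (1 + 0.0075)^2 = £107,336.2303…
Penalty: 15 × 0.75% × £305,850.00 = £34,408.13…
Final settlement = outstanding balance + penalty = £107,336.2303… + £34,408.13… = £141,744.36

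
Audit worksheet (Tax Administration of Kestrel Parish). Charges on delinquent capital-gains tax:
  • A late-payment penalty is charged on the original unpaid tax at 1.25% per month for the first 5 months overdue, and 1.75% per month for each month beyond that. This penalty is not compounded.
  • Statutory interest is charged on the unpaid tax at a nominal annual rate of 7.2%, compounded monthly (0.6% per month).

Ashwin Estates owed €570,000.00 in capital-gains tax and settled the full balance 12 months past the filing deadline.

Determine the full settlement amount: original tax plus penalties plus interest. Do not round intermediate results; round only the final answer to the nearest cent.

€717,871.78

Penalty, months 1–5: 5 × 1.25% × €570,000.00 = €35,625.00
Penalty, months 6–12: 7 × 1.75% × €570,000.00 = €69,825.00
Interest: €570,000.00 × ((1 + 0.006)^12 − 1) = €570,000.00 × 0.0744242… = €42,421.7756…
Total = €570,000.00 + €105,450.0000 + €42,421.7756… = €717,871.78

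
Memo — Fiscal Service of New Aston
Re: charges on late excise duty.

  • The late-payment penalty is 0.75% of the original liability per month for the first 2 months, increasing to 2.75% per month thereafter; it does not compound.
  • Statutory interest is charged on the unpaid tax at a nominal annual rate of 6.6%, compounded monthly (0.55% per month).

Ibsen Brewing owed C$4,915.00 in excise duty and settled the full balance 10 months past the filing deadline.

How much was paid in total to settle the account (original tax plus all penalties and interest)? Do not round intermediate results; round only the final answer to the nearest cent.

Penalty, months 1–2: 2 × 0.75% × C$4,915.00 = C$73.73…
Penalty, months 3–10: 8 × 2.75% × C$4,915.00 = C$1,081.30
Interest: C$4,915.00 × ((1 + 0.0055)^10 − 1) = C$4,915.00 × 0.0563814… = C$277.1146…
Total = C$4,915.00 + C$1,155.0250 + C$277.1146… = C$6,347.14

C$6,347.14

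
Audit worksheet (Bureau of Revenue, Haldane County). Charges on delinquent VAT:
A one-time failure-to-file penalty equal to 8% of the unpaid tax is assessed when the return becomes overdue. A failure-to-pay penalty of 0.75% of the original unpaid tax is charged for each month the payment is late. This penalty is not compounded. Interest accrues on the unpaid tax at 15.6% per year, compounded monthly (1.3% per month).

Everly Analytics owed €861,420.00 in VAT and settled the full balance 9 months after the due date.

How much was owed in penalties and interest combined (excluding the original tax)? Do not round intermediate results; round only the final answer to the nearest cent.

€233,248.58

Failure-to-file penalty: 8% × €861,420.00 = €68,913.60
Failure-to-pay penalty: 9 × 0.75% × €861,420.00 = €58,145.85
Interest: €861,420.00 × ((1 + 0.013)^9 − 1) = €861,420.00 × 0.1232722… = €106,189.1332…
Penalties + interest = €127,059.4500 + €106,189.1332… = €233,248.58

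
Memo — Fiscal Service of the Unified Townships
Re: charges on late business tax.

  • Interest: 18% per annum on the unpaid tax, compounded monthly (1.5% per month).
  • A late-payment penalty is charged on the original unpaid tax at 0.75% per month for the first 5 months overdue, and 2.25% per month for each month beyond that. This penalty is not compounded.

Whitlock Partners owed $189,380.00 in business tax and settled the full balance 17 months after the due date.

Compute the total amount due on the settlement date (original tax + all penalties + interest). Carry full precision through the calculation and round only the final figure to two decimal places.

Penalty, months 1–5: 5 × 0.75% × $189,380.00 = $7,101.75
Penalty, months 6–17: 12 × 2.25% × $189,380.00 = $51,132.60
Interest: $189,380.00 × ((1 + 0.015)^17 − 1) = $189,380.00 × 0.2880203… = $54,545.2903…
Total = $189,380.00 + $58,234.3500 + $54,545.2903… = $302,159.64

$302,159.64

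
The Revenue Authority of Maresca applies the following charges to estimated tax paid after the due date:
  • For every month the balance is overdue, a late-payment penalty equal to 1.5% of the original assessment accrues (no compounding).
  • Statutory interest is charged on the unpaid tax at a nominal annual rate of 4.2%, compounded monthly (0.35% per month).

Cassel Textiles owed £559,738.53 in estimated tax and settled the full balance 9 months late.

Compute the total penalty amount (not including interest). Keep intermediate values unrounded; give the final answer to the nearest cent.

Late-payment penalty = 1.5% × £559,738.53 × 9 mo = £75,564.70…

£75,564.70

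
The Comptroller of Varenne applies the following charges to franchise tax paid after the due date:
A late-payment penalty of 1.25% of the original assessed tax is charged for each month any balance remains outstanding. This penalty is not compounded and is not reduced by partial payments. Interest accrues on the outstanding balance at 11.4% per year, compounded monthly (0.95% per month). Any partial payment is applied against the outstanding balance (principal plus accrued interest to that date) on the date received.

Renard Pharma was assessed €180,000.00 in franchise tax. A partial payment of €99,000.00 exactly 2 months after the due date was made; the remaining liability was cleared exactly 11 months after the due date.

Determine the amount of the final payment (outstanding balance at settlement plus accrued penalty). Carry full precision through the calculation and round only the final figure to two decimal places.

€116,686.05

Balance at month 2: €180,000.0000 × (1 + 0.0095)^2 = €183,436.2450
After €99,000.00 payment: €183,436.2450 − €99,000.00 = €84,436.2450
Balance at month 11: €84,436.2450 × (1 + 0.0095)^9 = €91,936.0458…
Penalty: 11 × 1.25% × €180,000.00 = €24,750.00
Final settlement = outstanding balance + penalty = €91,936.0458… + €24,750.00 = €116,686.05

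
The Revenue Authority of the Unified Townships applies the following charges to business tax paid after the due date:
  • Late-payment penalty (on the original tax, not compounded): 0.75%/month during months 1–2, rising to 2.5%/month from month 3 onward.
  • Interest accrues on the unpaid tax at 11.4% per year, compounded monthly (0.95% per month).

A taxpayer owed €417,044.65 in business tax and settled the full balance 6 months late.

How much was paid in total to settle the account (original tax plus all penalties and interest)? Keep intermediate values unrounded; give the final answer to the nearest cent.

€489,348.11

Penalty, months 1–2: 2 × 0.75% × €417,044.65 = €6,255.67…
Penalty, months 3–6: 4 × 2.5% × €417,044.65 = €41,704.47…
Interest: €417,044.65 × ((1 + 0.0095)^6 − 1) = €417,044.65 × 0.0583710… = €24,343.3217…
Total = €417,044.65 + €47,960.1348… + €24,343.3217… = €489,348.11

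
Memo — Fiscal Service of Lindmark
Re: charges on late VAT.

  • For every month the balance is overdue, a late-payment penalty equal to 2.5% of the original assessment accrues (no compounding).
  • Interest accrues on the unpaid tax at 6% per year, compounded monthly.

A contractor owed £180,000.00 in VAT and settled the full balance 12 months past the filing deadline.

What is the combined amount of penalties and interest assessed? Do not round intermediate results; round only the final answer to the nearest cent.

Late-payment penalty: 12 × 2.5% × £180,000.00 = £54,000.00
Interest (6%/yr ÷ 12 = 0.5%/month): £180,000.00 × ((1 + 0.005)^12 − 1) = £11,102.0061…
Penalties + interest = £54,000.0000 + £11,102.0061… = £65,102.01

£65,102.01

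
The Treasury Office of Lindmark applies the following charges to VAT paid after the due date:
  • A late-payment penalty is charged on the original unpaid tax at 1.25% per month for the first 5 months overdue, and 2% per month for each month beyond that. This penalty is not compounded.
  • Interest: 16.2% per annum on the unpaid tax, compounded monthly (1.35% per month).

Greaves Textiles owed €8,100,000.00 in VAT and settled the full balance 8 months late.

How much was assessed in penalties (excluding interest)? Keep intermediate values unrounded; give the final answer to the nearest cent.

€992,250.00

Penalty, months 1–5: 5 × 1.25% × €8,100,000.00 = €506,250.00
Penalty, months 6–8: 3 × 2% × €8,100,000.00 = €486,000.00
Total penalty = €506,250.00 + €486,000.00 = €992,250.00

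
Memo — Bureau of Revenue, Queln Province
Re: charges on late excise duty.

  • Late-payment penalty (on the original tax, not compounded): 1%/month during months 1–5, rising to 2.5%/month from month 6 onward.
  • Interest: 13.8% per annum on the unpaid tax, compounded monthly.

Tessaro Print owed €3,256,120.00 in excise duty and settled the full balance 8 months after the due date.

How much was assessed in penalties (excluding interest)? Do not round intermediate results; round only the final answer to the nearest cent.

€407,015.00

Penalty, months 1–5: 5 × 1% × €3,256,120.00 = €162,806.00
Penalty, months 6–8: 3 × 2.5% × €3,256,120.00 = €244,209.00
Total penalty = €162,806.00 + €244,209.00 = €407,015.00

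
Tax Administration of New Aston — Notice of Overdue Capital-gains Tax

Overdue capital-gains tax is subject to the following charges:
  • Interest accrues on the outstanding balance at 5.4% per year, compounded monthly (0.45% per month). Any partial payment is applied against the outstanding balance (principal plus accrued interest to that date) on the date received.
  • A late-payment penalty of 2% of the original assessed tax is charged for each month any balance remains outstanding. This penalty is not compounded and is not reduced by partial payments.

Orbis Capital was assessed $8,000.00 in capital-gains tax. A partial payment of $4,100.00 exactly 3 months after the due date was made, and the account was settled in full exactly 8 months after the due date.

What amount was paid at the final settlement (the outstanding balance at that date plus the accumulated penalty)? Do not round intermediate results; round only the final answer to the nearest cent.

Balance at month 3: $8,000.0000 × (1 + 0.0045)^3 = $8,108.4867…
After $4,100.00 payment: $8,108.4867… − $4,100.00 = $4,008.4867…
Balance at month 8: $4,008.4867… × (1 + 0.0045)^5 = $4,099.4931…
Penalty: 8 × 2% × $8,000.00 = $1,280.00
Final settlement = outstanding balance + penalty = $4,099.4931… + $1,280.00 = $5,379.49

$5,379.49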